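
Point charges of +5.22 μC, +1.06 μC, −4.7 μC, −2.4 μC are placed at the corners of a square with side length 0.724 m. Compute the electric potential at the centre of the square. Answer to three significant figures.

-1.44×10⁴ V

The total potential is the scalar sum of each charge's contribution, V = Σ kqᵢ/rᵢ.
The distance from each corner to the centre is a√2/2 = 0.512 m.
V = k[(5.22×10⁻⁶)/(0.512) + (1.06×10⁻⁶)/(0.512) + (-4.70×10⁻⁶)/(0.512) + (-2.40×10⁻⁶)/(0.512)] = -1.44×10⁴ V.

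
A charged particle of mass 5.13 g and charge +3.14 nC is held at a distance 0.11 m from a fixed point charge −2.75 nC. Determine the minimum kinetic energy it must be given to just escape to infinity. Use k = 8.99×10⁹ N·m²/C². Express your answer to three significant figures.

7.06×10⁻⁷ J

To just escape, total mechanical energy must reach zero at infinity: ½mv²_min + U = 0, so ½mv²_min = −U = |kQq|/r.
|U| = |kQq|/r = (8.99×10⁹ N·m²/C²)(2.75×10⁻⁹)(3.14×10⁻⁹)/(0.110) = 7.06×10⁻⁷ J.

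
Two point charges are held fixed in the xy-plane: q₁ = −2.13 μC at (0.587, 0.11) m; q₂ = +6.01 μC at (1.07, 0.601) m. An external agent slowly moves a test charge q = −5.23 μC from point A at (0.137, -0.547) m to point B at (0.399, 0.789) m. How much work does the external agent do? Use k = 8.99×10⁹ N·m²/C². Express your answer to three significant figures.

For quasistatic motion the external work equals the change in potential energy: W_ext = qΔV = q(V_B − V_A).
At A: distances to the source charges are 0.796 m, 1.48 m; V_A = Σ kqᵢ/rᵢ = 1.25×10⁴ V.
At B: distances to the source charges are 0.705 m, 0.697 m; V_B = Σ kqᵢ/rᵢ = 5.04×10⁴ V.
ΔV = V_B − V_A = 3.79×10⁴ V.
W_ext = qΔV = (-5.23×10⁻⁶ C)(3.79×10⁴ V) = -0.198 J.

-0.198 J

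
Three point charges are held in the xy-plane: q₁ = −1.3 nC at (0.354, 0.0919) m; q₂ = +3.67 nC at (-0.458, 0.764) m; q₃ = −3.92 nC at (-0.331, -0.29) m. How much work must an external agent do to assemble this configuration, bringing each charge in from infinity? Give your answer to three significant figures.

-1.04×10⁻⁷ J

The work to assemble the configuration equals its total potential energy, U = Σ kqᵢqⱼ/rᵢⱼ over all pairs.
Pair separations: r₁₂ = 1.05 m, r₁₃ = 0.784 m, r₂₃ = 1.06 m.
U = (-4.07×10⁻⁸) + (5.84×10⁻⁸) + (-1.22×10⁻⁷) = -1.04×10⁻⁷ J.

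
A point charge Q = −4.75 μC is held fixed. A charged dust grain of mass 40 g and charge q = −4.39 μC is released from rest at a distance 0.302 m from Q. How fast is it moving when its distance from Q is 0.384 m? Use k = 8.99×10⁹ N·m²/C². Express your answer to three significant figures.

Only the electrostatic force acts, so mechanical energy is conserved: ½mv² = U₁ − U₂ = kQq(1/r₁ − 1/r₂).
U₁ − U₂ = (8.99×10⁹ N·m²/C²)(-4.75×10⁻⁶ C)(-4.39×10⁻⁶ C)(1/0.302 − 1/0.384) = 0.133 J.
v = √(2·0.133/0.0400) = 2.57 m/s.

2.57 m/s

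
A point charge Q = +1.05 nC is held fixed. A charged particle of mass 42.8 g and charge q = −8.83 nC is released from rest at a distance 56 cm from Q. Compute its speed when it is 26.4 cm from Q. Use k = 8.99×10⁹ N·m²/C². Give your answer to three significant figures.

2.79×10⁻³ m/s

Only the electrostatic force acts, so mechanical energy is conserved: ½mv² = U₁ − U₂ = kQq(1/r₁ − 1/r₂).
U₁ − U₂ = (8.99×10⁹ N·m²/C²)(1.05×10⁻⁹ C)(-8.83×10⁻⁹ C)(1/0.560 − 1/0.264) = 1.67×10⁻⁷ J.
v = √(2·1.67×10⁻⁷/0.0428) = 2.79×10⁻³ m/s.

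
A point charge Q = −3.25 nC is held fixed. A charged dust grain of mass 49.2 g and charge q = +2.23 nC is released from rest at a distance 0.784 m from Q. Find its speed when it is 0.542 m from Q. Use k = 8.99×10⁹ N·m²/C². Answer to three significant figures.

1.23×10⁻³ m/s

Only the electrostatic force acts, so mechanical energy is conserved: ½mv² = U₁ − U₂ = kQq(1/r₁ − 1/r₂).
U₁ − U₂ = (8.99×10⁹ N·m²/C²)(-3.25×10⁻⁹ C)(2.23×10⁻⁹ C)(1/0.784 − 1/0.542) = 3.71×10⁻⁸ J.
v = √(2·3.71×10⁻⁸/0.0492) = 1.23×10⁻³ m/s.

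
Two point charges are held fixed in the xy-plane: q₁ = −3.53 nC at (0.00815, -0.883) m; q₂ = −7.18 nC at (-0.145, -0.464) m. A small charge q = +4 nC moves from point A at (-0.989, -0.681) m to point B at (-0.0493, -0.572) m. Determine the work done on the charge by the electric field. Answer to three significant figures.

1.77×10⁻⁶ J

The work done by the electric force is W_field = −ΔU = −q(V_B − V_A) = q(V_A − V_B).
At A: distances to the source charges are 1.02 m, 0.871 m; V_A = Σ kqᵢ/rᵢ = -105 V.
At B: distances to the source charges are 0.316 m, 0.144 m; V_B = Σ kqᵢ/rᵢ = -548 V.
ΔV = V_B − V_A = -442 V.
W_field = −qΔV = −(4.00×10⁻⁹ C)(-442 V) = 1.77×10⁻⁶ J.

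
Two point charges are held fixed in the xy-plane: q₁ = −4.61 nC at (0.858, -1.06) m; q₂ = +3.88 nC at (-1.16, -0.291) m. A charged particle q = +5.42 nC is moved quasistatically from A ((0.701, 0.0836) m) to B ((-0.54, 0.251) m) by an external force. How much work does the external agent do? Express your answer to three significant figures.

For quasistatic motion the external work equals the change in potential energy: W_ext = qΔV = q(V_B − V_A).
At A: distances to the source charges are 1.15 m, 1.90 m; V_A = Σ kqᵢ/rᵢ = -17.5 V.
At B: distances to the source charges are 1.92 m, 0.824 m; V_B = Σ kqᵢ/rᵢ = 20.7 V.
ΔV = V_B − V_A = 38.3 V.
W_ext = qΔV = (5.42×10⁻⁹ C)(38.3 V) = 2.07×10⁻⁷ J.

2.07×10⁻⁷ J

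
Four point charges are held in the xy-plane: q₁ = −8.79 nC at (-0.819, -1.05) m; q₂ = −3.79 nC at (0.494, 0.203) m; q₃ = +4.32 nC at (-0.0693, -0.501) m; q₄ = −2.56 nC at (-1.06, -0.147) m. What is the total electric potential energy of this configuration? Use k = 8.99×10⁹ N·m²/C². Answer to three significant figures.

-1.89×10⁻⁷ J

The work to assemble the configuration equals its total potential energy, U = Σ kqᵢqⱼ/rᵢⱼ over all pairs.
Pair separations: r₁₂ = 1.81 m, r₁₃ = 0.929 m, r₁₄ = 0.935 m, r₂₃ = 0.902 m, r₂₄ = 1.59 m, r₃₄ = 1.05 m.
Summing all 6 pair terms gives U = -1.89×10⁻⁷ J.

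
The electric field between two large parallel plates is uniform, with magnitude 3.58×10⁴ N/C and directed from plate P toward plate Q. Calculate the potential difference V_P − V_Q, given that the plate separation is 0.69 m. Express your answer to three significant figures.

2.47×10⁴ V

In a uniform field, potential decreases in the direction of E: ΔV = −E·d for a displacement d parallel to E.
Going from Q to P is a displacement of 0.69 m opposite to the field, so V_P − V_Q = +Ed = 2.47×10⁴ V.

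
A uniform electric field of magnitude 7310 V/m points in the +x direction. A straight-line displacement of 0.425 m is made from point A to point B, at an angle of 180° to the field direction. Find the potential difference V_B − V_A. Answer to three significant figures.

Only the component of displacement along E changes the potential: ΔV = −E·d·cosθ.
ΔV = −(7310 V/m)(0.425 m)cos180° = 3110 V.

3110 V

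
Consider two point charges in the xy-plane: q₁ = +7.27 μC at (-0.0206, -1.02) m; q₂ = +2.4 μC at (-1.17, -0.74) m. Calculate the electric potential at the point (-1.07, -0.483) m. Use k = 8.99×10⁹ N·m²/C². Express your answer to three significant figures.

1.34×10⁵ V

Electric potential is a scalar, so the contributions from each charge add algebraically: V = Σ kqᵢ/rᵢ.
Distances from the field point to each charge: r₁ = 1.18 m, r₂ = 0.276 m.
V = k[(7.27×10⁻⁶)/(1.18) + (2.40×10⁻⁶)/(0.276)] = 1.34×10⁵ V.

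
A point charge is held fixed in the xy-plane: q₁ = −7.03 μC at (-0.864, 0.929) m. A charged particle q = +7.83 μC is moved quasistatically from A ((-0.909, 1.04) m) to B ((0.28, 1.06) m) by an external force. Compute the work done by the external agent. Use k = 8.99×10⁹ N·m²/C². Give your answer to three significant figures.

3.70 J

For quasistatic motion the external work equals the change in potential energy: W_ext = qΔV = q(V_B − V_A).
At A: distance to the source charge is 0.120 m; V_A = kq₁/r = -5.28×10⁵ V.
At B: distance to the source charge is 1.15 m; V_B = kq₁/r = -5.49×10⁴ V.
ΔV = V_B − V_A = 4.73×10⁵ V.
W_ext = qΔV = (7.83×10⁻⁶ C)(4.73×10⁵ V) = 3.70 J.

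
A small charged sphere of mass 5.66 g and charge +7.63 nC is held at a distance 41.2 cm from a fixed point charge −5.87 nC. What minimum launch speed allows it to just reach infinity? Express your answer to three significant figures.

0.0186 m/s

To just escape, total mechanical energy must reach zero at infinity: ½mv²_min + U = 0, so ½mv²_min = −U = |kQq|/r.
|U| = |kQq|/r = (8.99×10⁹ N·m²/C²)(5.87×10⁻⁹)(7.63×10⁻⁹)/(0.412) = 9.77×10⁻⁷ J.
v_min = √(2|U|/m) = √(2·9.77×10⁻⁷/5.66×10⁻³) = 0.0186 m/s.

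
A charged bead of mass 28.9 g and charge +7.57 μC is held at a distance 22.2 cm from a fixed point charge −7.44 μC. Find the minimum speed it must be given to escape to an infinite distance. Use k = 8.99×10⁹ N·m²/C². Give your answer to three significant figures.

To just escape, total mechanical energy must reach zero at infinity: ½mv²_min + U = 0, so ½mv²_min = −U = |kQq|/r.
|U| = |kQq|/r = (8.99×10⁹ N·m²/C²)(7.44×10⁻⁶)(7.57×10⁻⁶)/(0.222) = 2.28 J.
v_min = √(2|U|/m) = √(2·2.28/0.0289) = 12.6 m/s.

12.6 m/s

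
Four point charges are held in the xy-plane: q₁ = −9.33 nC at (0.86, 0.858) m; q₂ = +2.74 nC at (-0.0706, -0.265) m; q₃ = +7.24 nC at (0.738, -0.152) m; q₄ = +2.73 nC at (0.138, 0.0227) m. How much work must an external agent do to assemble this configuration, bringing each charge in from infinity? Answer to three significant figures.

The assembly work is the sum of pairwise potential energies, U = Σ_{i<j} kqᵢqⱼ/rᵢⱼ.
Pair separations: r₁₂ = 1.46 m, r₁₃ = 1.02 m, r₁₄ = 1.10 m, r₂₃ = 0.816 m, r₂₄ = 0.355 m, r₃₄ = 0.625 m.
Summing all 6 pair terms gives U = -2.70×10⁻⁷ J.

-2.70×10⁻⁷ J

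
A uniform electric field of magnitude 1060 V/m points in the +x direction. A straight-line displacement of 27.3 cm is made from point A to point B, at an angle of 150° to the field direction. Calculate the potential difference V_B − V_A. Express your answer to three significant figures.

Only the component of displacement along E changes the potential: ΔV = −E·d·cosθ.
ΔV = −(1060 V/m)(0.273 m)cos150° = 251 V.

251 V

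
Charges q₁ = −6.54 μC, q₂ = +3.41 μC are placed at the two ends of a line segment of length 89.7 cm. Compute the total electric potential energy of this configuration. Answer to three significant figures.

The assembly work is the sum of pairwise potential energies, U = Σ_{i<j} kqᵢqⱼ/rᵢⱼ.
The separation is r = 0.897 m.
U = (-0.224) = -0.224 J.

-0.224 J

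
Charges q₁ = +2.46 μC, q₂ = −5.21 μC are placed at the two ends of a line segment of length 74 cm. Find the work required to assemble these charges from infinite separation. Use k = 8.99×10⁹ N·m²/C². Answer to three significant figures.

The assembly work is the sum of pairwise potential energies, U = Σ_{i<j} kqᵢqⱼ/rᵢⱼ.
The separation is r = 0.740 m.
U = (-0.156) = -0.156 J.

-0.156 J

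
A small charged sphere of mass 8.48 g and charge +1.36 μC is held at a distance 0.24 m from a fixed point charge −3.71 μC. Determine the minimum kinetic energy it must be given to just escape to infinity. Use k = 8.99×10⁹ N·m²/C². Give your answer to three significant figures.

To just escape, total mechanical energy must reach zero at infinity: ½mv²_min + U = 0, so ½mv²_min = −U = |kQq|/r.
|U| = |kQq|/r = (8.99×10⁹ N·m²/C²)(3.71×10⁻⁶)(1.36×10⁻⁶)/(0.240) = 0.189 J.

0.189 J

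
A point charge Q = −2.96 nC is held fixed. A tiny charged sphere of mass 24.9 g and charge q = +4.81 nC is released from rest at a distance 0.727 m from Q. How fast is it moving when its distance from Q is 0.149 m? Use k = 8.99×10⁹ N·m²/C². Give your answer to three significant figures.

Only the electrostatic force acts, so mechanical energy is conserved: ½mv² = U₁ − U₂ = kQq(1/r₁ − 1/r₂).
U₁ − U₂ = (8.99×10⁹ N·m²/C²)(-2.96×10⁻⁹ C)(4.81×10⁻⁹ C)(1/0.727 − 1/0.149) = 6.83×10⁻⁷ J.
v = √(2·6.83×10⁻⁷/0.0249) = 7.41×10⁻³ m/s.

7.41×10⁻³ m/s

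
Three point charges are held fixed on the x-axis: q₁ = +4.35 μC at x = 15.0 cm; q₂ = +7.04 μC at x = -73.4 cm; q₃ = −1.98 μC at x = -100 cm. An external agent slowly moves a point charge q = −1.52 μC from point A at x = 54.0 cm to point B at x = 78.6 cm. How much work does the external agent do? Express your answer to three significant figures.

0.0688 J

For quasistatic motion the external work equals the change in potential energy: W_ext = qΔV = q(V_B − V_A).
At A: distances to the source charges are 0.390 m, 1.27 m, 1.54 m; V_A = Σ kqᵢ/rᵢ = 1.38×10⁵ V.
At B: distances to the source charges are 0.636 m, 1.52 m, 1.79 m; V_B = Σ kqᵢ/rᵢ = 9.32×10⁴ V.
ΔV = V_B − V_A = -4.52×10⁴ V.
W_ext = qΔV = (-1.52×10⁻⁶ C)(-4.52×10⁴ V) = 0.0688 J.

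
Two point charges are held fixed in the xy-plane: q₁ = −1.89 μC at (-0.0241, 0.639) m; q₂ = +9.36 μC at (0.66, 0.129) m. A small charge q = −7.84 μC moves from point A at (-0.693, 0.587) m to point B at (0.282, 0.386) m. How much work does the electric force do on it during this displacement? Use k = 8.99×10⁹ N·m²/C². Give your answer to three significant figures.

0.845 J

The work done by the electric force is W_field = −ΔU = −q(V_B − V_A) = q(V_A − V_B).
At A: distances to the source charges are 0.671 m, 1.43 m; V_A = Σ kqᵢ/rᵢ = 3.36×10⁴ V.
At B: distances to the source charges are 0.397 m, 0.457 m; V_B = Σ kqᵢ/rᵢ = 1.41×10⁵ V.
ΔV = V_B − V_A = 1.08×10⁵ V.
W_field = −qΔV = −(-7.84×10⁻⁶ C)(1.08×10⁵ V) = 0.845 J.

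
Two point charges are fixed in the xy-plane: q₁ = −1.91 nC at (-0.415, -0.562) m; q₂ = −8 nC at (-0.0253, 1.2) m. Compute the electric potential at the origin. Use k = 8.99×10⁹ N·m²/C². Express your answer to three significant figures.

Electric potential is a scalar, so the contributions from each charge add algebraically: V = Σ kqᵢ/rᵢ.
Distances from the field point to each charge: r₁ = 0.699 m, r₂ = 1.20 m.
V = k[(-1.91×10⁻⁹)/(0.699) + (-8.00×10⁻⁹)/(1.20)] = -84.5 V.

-84.5 V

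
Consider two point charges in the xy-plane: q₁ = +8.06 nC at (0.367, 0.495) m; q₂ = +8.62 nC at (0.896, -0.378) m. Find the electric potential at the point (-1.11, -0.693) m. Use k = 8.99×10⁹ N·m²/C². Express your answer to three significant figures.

76.4 V

The total potential is the scalar sum of each charge's contribution, V = Σ kqᵢ/rᵢ.
Distances from the field point to each charge: r₁ = 1.90 m, r₂ = 2.03 m.
V = k[(8.06×10⁻⁹)/(1.90) + (8.62×10⁻⁹)/(2.03)] = 76.4 V.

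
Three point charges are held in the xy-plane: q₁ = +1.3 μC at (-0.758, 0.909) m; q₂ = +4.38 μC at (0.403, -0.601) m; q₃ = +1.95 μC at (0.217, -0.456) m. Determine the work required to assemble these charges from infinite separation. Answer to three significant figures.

0.366 J

The work to assemble the configuration equals its total potential energy, U = Σ kqᵢqⱼ/rᵢⱼ over all pairs.
Pair separations: r₁₂ = 1.90 m, r₁₃ = 1.68 m, r₂₃ = 0.236 m.
U = (0.0269) + (0.0136) + (0.326) = 0.366 J.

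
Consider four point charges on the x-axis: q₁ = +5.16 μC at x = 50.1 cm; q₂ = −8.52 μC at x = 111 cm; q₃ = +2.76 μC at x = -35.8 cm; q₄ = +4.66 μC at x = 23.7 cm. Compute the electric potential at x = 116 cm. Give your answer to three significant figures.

The total potential is the scalar sum of each charge's contribution, V = Σ kqᵢ/rᵢ.
Distances from the field point to each charge: r₁ = 0.659 m, r₂ = 0.0500 m, r₃ = 1.52 m, r₄ = 0.923 m.
V = k[(5.16×10⁻⁶)/(0.659) + (-8.52×10⁻⁶)/(0.0500) + (2.76×10⁻⁶)/(1.52) + (4.66×10⁻⁶)/(0.923)] = -1.40×10⁶ V.

-1.40×10⁶ V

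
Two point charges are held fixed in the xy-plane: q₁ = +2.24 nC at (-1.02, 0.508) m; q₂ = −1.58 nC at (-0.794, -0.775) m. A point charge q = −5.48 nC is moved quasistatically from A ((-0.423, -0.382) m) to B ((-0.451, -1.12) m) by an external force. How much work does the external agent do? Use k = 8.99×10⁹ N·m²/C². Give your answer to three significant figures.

For quasistatic motion the external work equals the change in potential energy: W_ext = qΔV = q(V_B − V_A).
At A: distances to the source charges are 1.07 m, 0.540 m; V_A = Σ kqᵢ/rᵢ = -7.49 V.
At B: distances to the source charges are 1.72 m, 0.486 m; V_B = Σ kqᵢ/rᵢ = -17.5 V.
ΔV = V_B − V_A = -10.0 V.
W_ext = qΔV = (-5.48×10⁻⁹ C)(-10.0 V) = 5.50×10⁻⁸ J.

5.50×10⁻⁸ J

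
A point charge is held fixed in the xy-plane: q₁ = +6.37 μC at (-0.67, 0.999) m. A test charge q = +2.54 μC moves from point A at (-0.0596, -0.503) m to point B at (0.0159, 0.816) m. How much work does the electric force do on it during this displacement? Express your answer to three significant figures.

The work done by the electric force is W_field = −ΔU = −q(V_B − V_A) = q(V_A − V_B).
At A: distance to the source charge is 1.62 m; V_A = kq₁/r = 3.53×10⁴ V.
At B: distance to the source charge is 0.710 m; V_B = kq₁/r = 8.07×10⁴ V.
ΔV = V_B − V_A = 4.53×10⁴ V.
W_field = −qΔV = −(2.54×10⁻⁶ C)(4.53×10⁴ V) = -0.115 J.

-0.115 J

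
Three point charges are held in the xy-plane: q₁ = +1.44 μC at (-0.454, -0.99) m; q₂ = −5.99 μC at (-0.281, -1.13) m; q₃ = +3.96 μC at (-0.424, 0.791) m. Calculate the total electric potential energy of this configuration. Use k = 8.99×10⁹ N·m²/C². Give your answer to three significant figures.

-0.430 J

The assembly work is the sum of pairwise potential energies, U = Σ_{i<j} kqᵢqⱼ/rᵢⱼ.
Pair separations: r₁₂ = 0.223 m, r₁₃ = 1.78 m, r₂₃ = 1.93 m.
U = (-0.348) + (0.0288) + (-0.111) = -0.430 J.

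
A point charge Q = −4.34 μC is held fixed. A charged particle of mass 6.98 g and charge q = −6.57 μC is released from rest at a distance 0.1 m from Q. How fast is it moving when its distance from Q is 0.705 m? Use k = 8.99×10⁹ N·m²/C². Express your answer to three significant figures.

Only the electrostatic force acts, so mechanical energy is conserved: ½mv² = U₁ − U₂ = kQq(1/r₁ − 1/r₂).
U₁ − U₂ = (8.99×10⁹ N·m²/C²)(-4.34×10⁻⁶ C)(-6.57×10⁻⁶ C)(1/0.100 − 1/0.705) = 2.20 J.
v = √(2·2.20/6.98×10⁻³) = 25.1 m/s.

25.1 m/s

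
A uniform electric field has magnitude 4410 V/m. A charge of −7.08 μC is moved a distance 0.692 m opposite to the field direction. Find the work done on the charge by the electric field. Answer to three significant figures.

0.0216 J

The potential change for a displacement 0.692 m opposite to the field direction is ΔV = +Ed = 3050 V.
W_field = −qΔV = 0.0216 J.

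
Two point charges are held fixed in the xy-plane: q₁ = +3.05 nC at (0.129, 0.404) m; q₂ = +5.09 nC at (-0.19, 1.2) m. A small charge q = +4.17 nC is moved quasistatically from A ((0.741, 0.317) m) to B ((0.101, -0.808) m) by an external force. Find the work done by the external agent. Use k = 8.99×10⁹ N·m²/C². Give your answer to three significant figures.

For quasistatic motion the external work equals the change in potential energy: W_ext = qΔV = q(V_B − V_A).
At A: distances to the source charges are 0.618 m, 1.28 m; V_A = Σ kqᵢ/rᵢ = 80.0 V.
At B: distances to the source charges are 1.21 m, 2.03 m; V_B = Σ kqᵢ/rᵢ = 45.2 V.
ΔV = V_B − V_A = -34.8 V.
W_ext = qΔV = (4.17×10⁻⁹ C)(-34.8 V) = -1.45×10⁻⁷ J.

-1.45×10⁻⁷ J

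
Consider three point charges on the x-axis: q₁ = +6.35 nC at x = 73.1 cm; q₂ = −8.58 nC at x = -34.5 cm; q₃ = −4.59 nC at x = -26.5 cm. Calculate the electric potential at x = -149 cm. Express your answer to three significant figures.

-75.3 V

The total potential is the scalar sum of each charge's contribution, V = Σ kqᵢ/rᵢ.
Distances from the field point to each charge: r₁ = 2.22 m, r₂ = 1.15 m, r₃ = 1.23 m.
V = k[(6.35×10⁻⁹)/(2.22) + (-8.58×10⁻⁹)/(1.15) + (-4.59×10⁻⁹)/(1.23)] = -75.3 V.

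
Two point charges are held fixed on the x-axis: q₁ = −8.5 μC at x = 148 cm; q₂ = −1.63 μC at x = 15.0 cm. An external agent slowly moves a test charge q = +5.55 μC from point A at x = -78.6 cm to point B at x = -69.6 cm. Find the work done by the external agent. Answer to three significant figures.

-0.0170 J

For quasistatic motion the external work equals the change in potential energy: W_ext = qΔV = q(V_B − V_A).
At A: distances to the source charges are 2.27 m, 0.936 m; V_A = Σ kqᵢ/rᵢ = -4.94×10⁴ V.
At B: distances to the source charges are 2.18 m, 0.846 m; V_B = Σ kqᵢ/rᵢ = -5.24×10⁴ V.
ΔV = V_B − V_A = -3060 V.
W_ext = qΔV = (5.55×10⁻⁶ C)(-3060 V) = -0.0170 J.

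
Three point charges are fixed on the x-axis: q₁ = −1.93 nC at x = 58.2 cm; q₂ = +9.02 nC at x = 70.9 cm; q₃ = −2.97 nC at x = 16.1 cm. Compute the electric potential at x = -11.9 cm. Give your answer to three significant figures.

Electric potential is a scalar, so the contributions from each charge add algebraically: V = Σ kqᵢ/rᵢ.
Distances from the field point to each charge: r₁ = 0.701 m, r₂ = 0.828 m, r₃ = 0.280 m.
V = k[(-1.93×10⁻⁹)/(0.701) + (9.02×10⁻⁹)/(0.828) + (-2.97×10⁻⁹)/(0.280)] = -22.2 V.

-22.2 V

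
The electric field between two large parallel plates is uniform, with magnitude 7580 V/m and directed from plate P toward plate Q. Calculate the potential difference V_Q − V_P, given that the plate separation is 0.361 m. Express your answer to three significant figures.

-2740 V

In a uniform field, potential decreases in the direction of E: ΔV = −E·d for a displacement d parallel to E.
Going from P to Q is a displacement of 0.361 m along the field, so V_Q − V_P = −Ed = -2740 V.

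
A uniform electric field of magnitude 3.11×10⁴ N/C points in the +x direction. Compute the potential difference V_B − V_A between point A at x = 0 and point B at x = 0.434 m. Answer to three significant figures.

In a uniform field, potential decreases in the direction of E: V_B − V_A = −E·Δx.
V_B − V_A = −(3.11×10⁴ V/m)(0.434 m) = -1.35×10⁴ V.

-1.35×10⁴ V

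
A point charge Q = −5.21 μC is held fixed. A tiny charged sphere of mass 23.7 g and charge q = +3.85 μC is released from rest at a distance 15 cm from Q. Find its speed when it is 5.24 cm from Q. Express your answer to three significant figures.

13.7 m/s

Only the electrostatic force acts, so mechanical energy is conserved: ½mv² = U₁ − U₂ = kQq(1/r₁ − 1/r₂).
U₁ − U₂ = (8.99×10⁹ N·m²/C²)(-5.21×10⁻⁶ C)(3.85×10⁻⁶ C)(1/0.150 − 1/0.0524) = 2.24 J.
v = √(2·2.24/0.0237) = 13.7 m/s.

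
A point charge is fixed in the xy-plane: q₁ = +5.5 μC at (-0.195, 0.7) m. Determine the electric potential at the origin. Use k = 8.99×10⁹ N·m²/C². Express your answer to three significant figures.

6.80×10⁴ V

Electric potential is a scalar, so the contributions from each charge add algebraically: V = Σ kqᵢ/rᵢ.
Distances from the field point to each charge: r₁ = 0.727 m.
V = k[(5.50×10⁻⁶)/(0.727)] = 6.80×10⁴ V.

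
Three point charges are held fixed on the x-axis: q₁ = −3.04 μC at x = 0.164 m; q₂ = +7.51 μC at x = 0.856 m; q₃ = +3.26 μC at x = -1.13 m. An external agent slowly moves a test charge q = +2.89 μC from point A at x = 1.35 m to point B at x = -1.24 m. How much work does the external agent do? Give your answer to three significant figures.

0.444 J

For quasistatic motion the external work equals the change in potential energy: W_ext = qΔV = q(V_B − V_A).
At A: distances to the source charges are 1.19 m, 0.494 m, 2.48 m; V_A = Σ kqᵢ/rᵢ = 1.25×10⁵ V.
At B: distances to the source charges are 1.40 m, 2.10 m, 0.110 m; V_B = Σ kqᵢ/rᵢ = 2.79×10⁵ V.
ΔV = V_B − V_A = 1.54×10⁵ V.
W_ext = qΔV = (2.89×10⁻⁶ C)(1.54×10⁵ V) = 0.444 J.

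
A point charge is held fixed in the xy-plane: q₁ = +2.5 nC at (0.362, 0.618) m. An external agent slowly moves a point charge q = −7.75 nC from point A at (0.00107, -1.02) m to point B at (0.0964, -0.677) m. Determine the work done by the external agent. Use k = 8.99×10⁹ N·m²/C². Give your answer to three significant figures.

For quasistatic motion the external work equals the change in potential energy: W_ext = qΔV = q(V_B − V_A).
At A: distance to the source charge is 1.68 m; V_A = kq₁/r = 13.4 V.
At B: distance to the source charge is 1.32 m; V_B = kq₁/r = 17.0 V.
ΔV = V_B − V_A = 3.60 V.
W_ext = qΔV = (-7.75×10⁻⁹ C)(3.60 V) = -2.79×10⁻⁸ J.

-2.79×10⁻⁸ J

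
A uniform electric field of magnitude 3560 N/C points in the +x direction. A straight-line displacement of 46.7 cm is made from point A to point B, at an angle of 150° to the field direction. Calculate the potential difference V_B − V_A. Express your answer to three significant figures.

1440 V

Only the component of displacement along E changes the potential: ΔV = −E·d·cosθ.
ΔV = −(3560 V/m)(0.467 m)cos150° = 1440 V.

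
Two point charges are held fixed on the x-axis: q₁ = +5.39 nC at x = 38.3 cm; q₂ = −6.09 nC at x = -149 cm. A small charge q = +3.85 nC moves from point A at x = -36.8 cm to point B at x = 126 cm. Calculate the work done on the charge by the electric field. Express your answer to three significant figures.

The work done by the electric force is W_field = −ΔU = −q(V_B − V_A) = q(V_A − V_B).
At A: distances to the source charges are 0.751 m, 1.12 m; V_A = Σ kqᵢ/rᵢ = 15.7 V.
At B: distances to the source charges are 0.877 m, 2.75 m; V_B = Σ kqᵢ/rᵢ = 35.3 V.
ΔV = V_B − V_A = 19.6 V.
W_field = −qΔV = −(3.85×10⁻⁹ C)(19.6 V) = -7.55×10⁻⁸ J.

-7.55×10⁻⁸ J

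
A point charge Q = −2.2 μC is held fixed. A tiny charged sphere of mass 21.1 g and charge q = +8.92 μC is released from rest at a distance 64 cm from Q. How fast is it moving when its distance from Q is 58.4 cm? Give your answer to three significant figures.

1.58 m/s

Only the electrostatic force acts, so mechanical energy is conserved: ½mv² = U₁ − U₂ = kQq(1/r₁ − 1/r₂).
U₁ − U₂ = (8.99×10⁹ N·m²/C²)(-2.20×10⁻⁶ C)(8.92×10⁻⁶ C)(1/0.640 − 1/0.584) = 0.0264 J.
v = √(2·0.0264/0.0211) = 1.58 m/s.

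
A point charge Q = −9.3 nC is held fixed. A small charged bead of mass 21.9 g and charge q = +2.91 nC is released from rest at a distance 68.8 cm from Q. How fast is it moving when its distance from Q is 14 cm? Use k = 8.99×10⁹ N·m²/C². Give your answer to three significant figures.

Only the electrostatic force acts, so mechanical energy is conserved: ½mv² = U₁ − U₂ = kQq(1/r₁ − 1/r₂).
U₁ − U₂ = (8.99×10⁹ N·m²/C²)(-9.30×10⁻⁹ C)(2.91×10⁻⁹ C)(1/0.688 − 1/0.140) = 1.38×10⁻⁶ J.
v = √(2·1.38×10⁻⁶/0.0219) = 0.0112 m/s.

0.0112 m/s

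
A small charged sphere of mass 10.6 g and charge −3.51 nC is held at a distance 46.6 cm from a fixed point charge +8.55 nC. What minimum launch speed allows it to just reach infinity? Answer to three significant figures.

0.0105 m/s

To just escape, total mechanical energy must reach zero at infinity: ½mv²_min + U = 0, so ½mv²_min = −U = |kQq|/r.
|U| = |kQq|/r = (8.99×10⁹ N·m²/C²)(8.55×10⁻⁹)(3.51×10⁻⁹)/(0.466) = 5.79×10⁻⁷ J.
v_min = √(2|U|/m) = √(2·5.79×10⁻⁷/0.0106) = 0.0105 m/s.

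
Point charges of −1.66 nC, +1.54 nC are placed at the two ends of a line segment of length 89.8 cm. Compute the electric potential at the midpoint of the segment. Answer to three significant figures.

The total potential is the scalar sum of each charge's contribution, V = Σ kqᵢ/rᵢ.
Each charge is 0.449 m from the midpoint.
V = k[(-1.66×10⁻⁹)/(0.449) + (1.54×10⁻⁹)/(0.449)] = -2.40 V.

-2.40 V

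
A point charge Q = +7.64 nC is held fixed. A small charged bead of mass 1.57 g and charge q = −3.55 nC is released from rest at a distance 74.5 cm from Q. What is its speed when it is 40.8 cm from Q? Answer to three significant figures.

Only the electrostatic force acts, so mechanical energy is conserved: ½mv² = U₁ − U₂ = kQq(1/r₁ − 1/r₂).
U₁ − U₂ = (8.99×10⁹ N·m²/C²)(7.64×10⁻⁹ C)(-3.55×10⁻⁹ C)(1/0.745 − 1/0.408) = 2.70×10⁻⁷ J.
v = √(2·2.70×10⁻⁷/1.57×10⁻³) = 0.0186 m/s.

0.0186 m/s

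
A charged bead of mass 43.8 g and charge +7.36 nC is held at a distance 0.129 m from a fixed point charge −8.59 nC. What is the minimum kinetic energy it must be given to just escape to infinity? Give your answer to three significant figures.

4.41×10⁻⁶ J

To just escape, total mechanical energy must reach zero at infinity: ½mv²_min + U = 0, so ½mv²_min = −U = |kQq|/r.
|U| = |kQq|/r = (8.99×10⁹ N·m²/C²)(8.59×10⁻⁹)(7.36×10⁻⁹)/(0.129) = 4.41×10⁻⁶ J.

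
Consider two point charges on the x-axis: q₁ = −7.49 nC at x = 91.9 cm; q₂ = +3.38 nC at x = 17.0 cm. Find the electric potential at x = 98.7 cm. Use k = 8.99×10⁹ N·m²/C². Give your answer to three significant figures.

-953 V

The total potential is the scalar sum of each charge's contribution, V = Σ kqᵢ/rᵢ.
Distances from the field point to each charge: r₁ = 0.0680 m, r₂ = 0.817 m.
V = k[(-7.49×10⁻⁹)/(0.0680) + (3.38×10⁻⁹)/(0.817)] = -953 V.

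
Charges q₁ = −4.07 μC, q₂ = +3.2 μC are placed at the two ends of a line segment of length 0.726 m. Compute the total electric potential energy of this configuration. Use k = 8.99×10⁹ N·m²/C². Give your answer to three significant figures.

The assembly work is the sum of pairwise potential energies, U = Σ_{i<j} kqᵢqⱼ/rᵢⱼ.
The separation is r = 0.726 m.
U = (-0.161) = -0.161 J.

-0.161 J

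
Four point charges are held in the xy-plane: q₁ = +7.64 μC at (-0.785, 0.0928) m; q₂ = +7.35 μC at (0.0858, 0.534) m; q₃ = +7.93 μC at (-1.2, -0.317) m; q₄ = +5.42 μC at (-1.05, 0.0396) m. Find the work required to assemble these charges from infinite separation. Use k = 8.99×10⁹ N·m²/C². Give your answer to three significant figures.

The work to assemble the configuration equals its total potential energy, U = Σ kqᵢqⱼ/rᵢⱼ over all pairs.
Pair separations: r₁₂ = 0.976 m, r₁₃ = 0.583 m, r₁₄ = 0.270 m, r₂₃ = 1.54 m, r₂₄ = 1.24 m, r₃₄ = 0.387 m.
Summing all 6 pair terms gives U = 4.46 J.

4.46 J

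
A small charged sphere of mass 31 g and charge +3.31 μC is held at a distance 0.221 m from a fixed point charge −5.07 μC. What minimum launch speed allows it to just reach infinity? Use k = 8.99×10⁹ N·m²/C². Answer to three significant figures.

6.64 m/s

To just escape, total mechanical energy must reach zero at infinity: ½mv²_min + U = 0, so ½mv²_min = −U = |kQq|/r.
|U| = |kQq|/r = (8.99×10⁹ N·m²/C²)(5.07×10⁻⁶)(3.31×10⁻⁶)/(0.221) = 0.683 J.
v_min = √(2|U|/m) = √(2·0.683/0.0310) = 6.64 m/s.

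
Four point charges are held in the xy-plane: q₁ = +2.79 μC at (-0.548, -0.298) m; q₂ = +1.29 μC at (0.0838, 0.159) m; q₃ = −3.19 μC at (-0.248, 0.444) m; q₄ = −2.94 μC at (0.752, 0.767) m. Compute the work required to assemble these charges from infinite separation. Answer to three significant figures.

-0.144 J

The assembly work is the sum of pairwise potential energies, U = Σ_{i<j} kqᵢqⱼ/rᵢⱼ.
Pair separations: r₁₂ = 0.780 m, r₁₃ = 0.800 m, r₁₄ = 1.68 m, r₂₃ = 0.437 m, r₂₄ = 0.903 m, r₃₄ = 1.05 m.
Summing all 6 pair terms gives U = -0.144 J.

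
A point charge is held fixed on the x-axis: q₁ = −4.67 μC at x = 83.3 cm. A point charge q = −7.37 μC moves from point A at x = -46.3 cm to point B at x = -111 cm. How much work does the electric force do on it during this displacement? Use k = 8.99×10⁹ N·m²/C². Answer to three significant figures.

0.0795 J

The work done by the electric force is W_field = −ΔU = −q(V_B − V_A) = q(V_A − V_B).
At A: distance to the source charge is 1.30 m; V_A = kq₁/r = -3.24×10⁴ V.
At B: distance to the source charge is 1.94 m; V_B = kq₁/r = -2.16×10⁴ V.
ΔV = V_B − V_A = 1.08×10⁴ V.
W_field = −qΔV = −(-7.37×10⁻⁶ C)(1.08×10⁴ V) = 0.0795 J.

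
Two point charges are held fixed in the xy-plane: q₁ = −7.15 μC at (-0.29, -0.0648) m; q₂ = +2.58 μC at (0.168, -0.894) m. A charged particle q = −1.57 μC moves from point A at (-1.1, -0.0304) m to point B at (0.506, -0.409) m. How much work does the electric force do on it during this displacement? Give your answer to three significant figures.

The work done by the electric force is W_field = −ΔU = −q(V_B − V_A) = q(V_A − V_B).
At A: distances to the source charges are 0.811 m, 1.53 m; V_A = Σ kqᵢ/rᵢ = -6.42×10⁴ V.
At B: distances to the source charges are 0.867 m, 0.591 m; V_B = Σ kqᵢ/rᵢ = -3.49×10⁴ V.
ΔV = V_B − V_A = 2.93×10⁴ V.
W_field = −qΔV = −(-1.57×10⁻⁶ C)(2.93×10⁴ V) = 0.0460 J.

0.0460 J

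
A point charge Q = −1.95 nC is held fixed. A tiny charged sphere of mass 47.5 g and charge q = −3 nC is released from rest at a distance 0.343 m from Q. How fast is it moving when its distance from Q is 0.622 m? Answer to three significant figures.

Only the electrostatic force acts, so mechanical energy is conserved: ½mv² = U₁ − U₂ = kQq(1/r₁ − 1/r₂).
U₁ − U₂ = (8.99×10⁹ N·m²/C²)(-1.95×10⁻⁹ C)(-3.00×10⁻⁹ C)(1/0.343 − 1/0.622) = 6.88×10⁻⁸ J.
v = √(2·6.88×10⁻⁸/0.0475) = 1.70×10⁻³ m/s.

1.70×10⁻³ m/s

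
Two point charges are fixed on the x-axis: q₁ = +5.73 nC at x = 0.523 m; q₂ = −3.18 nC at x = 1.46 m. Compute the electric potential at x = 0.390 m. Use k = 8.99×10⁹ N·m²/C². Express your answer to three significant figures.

361 V

The total potential is the scalar sum of each charge's contribution, V = Σ kqᵢ/rᵢ.
Distances from the field point to each charge: r₁ = 0.133 m, r₂ = 1.07 m.
V = k[(5.73×10⁻⁹)/(0.133) + (-3.18×10⁻⁹)/(1.07)] = 361 V.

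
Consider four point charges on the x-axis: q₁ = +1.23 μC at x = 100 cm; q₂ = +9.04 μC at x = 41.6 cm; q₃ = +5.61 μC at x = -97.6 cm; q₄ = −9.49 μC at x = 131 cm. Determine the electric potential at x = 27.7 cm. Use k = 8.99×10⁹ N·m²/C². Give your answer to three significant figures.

Electric potential is a scalar, so the contributions from each charge add algebraically: V = Σ kqᵢ/rᵢ.
Distances from the field point to each charge: r₁ = 0.723 m, r₂ = 0.139 m, r₃ = 1.25 m, r₄ = 1.03 m.
V = k[(1.23×10⁻⁶)/(0.723) + (9.04×10⁻⁶)/(0.139) + (5.61×10⁻⁶)/(1.25) + (-9.49×10⁻⁶)/(1.03)] = 5.58×10⁵ V.

5.58×10⁵ V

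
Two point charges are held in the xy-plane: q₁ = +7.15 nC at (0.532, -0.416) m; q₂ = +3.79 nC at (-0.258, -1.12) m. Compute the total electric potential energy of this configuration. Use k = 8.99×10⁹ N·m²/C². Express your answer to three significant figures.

2.30×10⁻⁷ J

The assembly work is the sum of pairwise potential energies, U = Σ_{i<j} kqᵢqⱼ/rᵢⱼ.
Pair separations: r₁₂ = 1.06 m.
U = (2.30×10⁻⁷) = 2.30×10⁻⁷ J.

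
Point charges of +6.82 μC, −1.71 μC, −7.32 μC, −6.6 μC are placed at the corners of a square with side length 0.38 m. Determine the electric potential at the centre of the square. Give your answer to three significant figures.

-2.95×10⁵ V

The total potential is the scalar sum of each charge's contribution, V = Σ kqᵢ/rᵢ.
The distance from each corner to the centre is a√2/2 = 0.269 m.
V = k[(6.82×10⁻⁶)/(0.269) + (-1.71×10⁻⁶)/(0.269) + (-7.32×10⁻⁶)/(0.269) + (-6.60×10⁻⁶)/(0.269)] = -2.95×10⁵ V.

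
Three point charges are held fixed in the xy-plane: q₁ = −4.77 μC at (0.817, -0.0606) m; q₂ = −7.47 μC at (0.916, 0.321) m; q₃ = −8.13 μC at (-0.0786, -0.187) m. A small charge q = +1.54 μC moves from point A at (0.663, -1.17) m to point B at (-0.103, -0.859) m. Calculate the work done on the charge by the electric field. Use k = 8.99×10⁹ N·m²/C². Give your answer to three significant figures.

0.0692 J

The work done by the electric force is W_field = −ΔU = −q(V_B − V_A) = q(V_A − V_B).
At A: distances to the source charges are 1.12 m, 1.51 m, 1.23 m; V_A = Σ kqᵢ/rᵢ = -1.42×10⁵ V.
At B: distances to the source charges are 1.22 m, 1.56 m, 0.672 m; V_B = Σ kqᵢ/rᵢ = -1.87×10⁵ V.
ΔV = V_B − V_A = -4.49×10⁴ V.
W_field = −qΔV = −(1.54×10⁻⁶ C)(-4.49×10⁴ V) = 0.0692 J.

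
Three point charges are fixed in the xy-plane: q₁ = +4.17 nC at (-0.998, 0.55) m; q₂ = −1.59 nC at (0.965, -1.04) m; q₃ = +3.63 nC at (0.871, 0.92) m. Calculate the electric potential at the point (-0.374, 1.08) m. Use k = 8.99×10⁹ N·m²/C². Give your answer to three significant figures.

Electric potential is a scalar, so the contributions from each charge add algebraically: V = Σ kqᵢ/rᵢ.
Distances from the field point to each charge: r₁ = 0.819 m, r₂ = 2.51 m, r₃ = 1.26 m.
V = k[(4.17×10⁻⁹)/(0.819) + (-1.59×10⁻⁹)/(2.51) + (3.63×10⁻⁹)/(1.26)] = 66.1 V.

66.1 V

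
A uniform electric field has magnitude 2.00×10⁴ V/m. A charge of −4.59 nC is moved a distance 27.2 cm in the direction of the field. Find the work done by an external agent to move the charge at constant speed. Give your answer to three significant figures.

2.50×10⁻⁵ J

The potential change for a displacement 27.2 cm in the direction of the field is ΔV = −Ed = -5440 V.
W_ext = qΔV = 2.50×10⁻⁵ J.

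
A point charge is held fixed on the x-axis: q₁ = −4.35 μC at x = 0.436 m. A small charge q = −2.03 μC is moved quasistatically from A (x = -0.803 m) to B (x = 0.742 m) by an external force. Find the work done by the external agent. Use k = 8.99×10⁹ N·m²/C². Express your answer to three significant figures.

0.195 J

For quasistatic motion the external work equals the change in potential energy: W_ext = qΔV = q(V_B − V_A).
At A: distance to the source charge is 1.24 m; V_A = kq₁/r = -3.16×10⁴ V.
At B: distance to the source charge is 0.306 m; V_B = kq₁/r = -1.28×10⁵ V.
ΔV = V_B − V_A = -9.62×10⁴ V.
W_ext = qΔV = (-2.03×10⁻⁶ C)(-9.62×10⁴ V) = 0.195 J.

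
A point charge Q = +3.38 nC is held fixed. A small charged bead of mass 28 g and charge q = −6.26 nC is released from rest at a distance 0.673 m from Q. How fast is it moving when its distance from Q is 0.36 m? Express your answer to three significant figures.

Only the electrostatic force acts, so mechanical energy is conserved: ½mv² = U₁ − U₂ = kQq(1/r₁ − 1/r₂).
U₁ − U₂ = (8.99×10⁹ N·m²/C²)(3.38×10⁻⁹ C)(-6.26×10⁻⁹ C)(1/0.673 − 1/0.360) = 2.46×10⁻⁷ J.
v = √(2·2.46×10⁻⁷/0.0280) = 4.19×10⁻³ m/s.

4.19×10⁻³ m/s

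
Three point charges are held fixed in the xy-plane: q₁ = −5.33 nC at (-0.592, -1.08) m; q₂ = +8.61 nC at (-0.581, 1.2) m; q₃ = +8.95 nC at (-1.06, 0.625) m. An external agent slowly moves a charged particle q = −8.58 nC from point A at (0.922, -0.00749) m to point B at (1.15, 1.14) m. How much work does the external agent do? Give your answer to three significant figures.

-8.73×10⁻⁸ J

For quasistatic motion the external work equals the change in potential energy: W_ext = qΔV = q(V_B − V_A).
At A: distances to the source charges are 1.86 m, 1.93 m, 2.08 m; V_A = Σ kqᵢ/rᵢ = 53.0 V.
At B: distances to the source charges are 2.82 m, 1.73 m, 2.27 m; V_B = Σ kqᵢ/rᵢ = 63.2 V.
ΔV = V_B − V_A = 10.2 V.
W_ext = qΔV = (-8.58×10⁻⁹ C)(10.2 V) = -8.73×10⁻⁸ J.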